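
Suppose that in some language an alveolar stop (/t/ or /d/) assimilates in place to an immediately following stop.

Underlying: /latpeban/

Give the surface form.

/t/ before /p/ (labial) → [p]

[lappeban]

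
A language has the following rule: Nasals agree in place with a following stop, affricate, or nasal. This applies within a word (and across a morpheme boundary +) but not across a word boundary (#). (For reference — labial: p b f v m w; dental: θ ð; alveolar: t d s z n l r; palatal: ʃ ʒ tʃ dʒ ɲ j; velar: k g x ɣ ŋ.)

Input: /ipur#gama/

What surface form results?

no segment meets the rule's conditions; no change.

[ipur#gama]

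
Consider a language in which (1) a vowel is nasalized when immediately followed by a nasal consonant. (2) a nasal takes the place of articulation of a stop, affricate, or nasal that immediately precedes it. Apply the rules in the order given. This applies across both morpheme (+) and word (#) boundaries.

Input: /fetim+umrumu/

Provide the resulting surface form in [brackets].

Rule 1: /i/ before nasal /m/ → [ĩ]
Rule 1: /u/ before nasal /m/ → [ũ]
Rule 1: /u/ before nasal /m/ → [ũ]
After rule 1: fetĩm+ũmrũmu
Rule 2: no segment meets the rule's conditions; no change.

[fetĩm+ũmrũmu]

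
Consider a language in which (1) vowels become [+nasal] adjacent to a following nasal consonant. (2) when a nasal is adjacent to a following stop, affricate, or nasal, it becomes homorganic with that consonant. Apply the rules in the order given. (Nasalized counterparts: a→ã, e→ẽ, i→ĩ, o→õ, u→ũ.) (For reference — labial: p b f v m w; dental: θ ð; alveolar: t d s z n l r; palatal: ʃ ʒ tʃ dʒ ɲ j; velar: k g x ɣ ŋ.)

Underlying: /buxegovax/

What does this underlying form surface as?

[buxegovax]

Rule 1: no segment meets the rule's conditions; no change.
After rule 1: buxegovax
Rule 2: no segment meets the rule's conditions; no change.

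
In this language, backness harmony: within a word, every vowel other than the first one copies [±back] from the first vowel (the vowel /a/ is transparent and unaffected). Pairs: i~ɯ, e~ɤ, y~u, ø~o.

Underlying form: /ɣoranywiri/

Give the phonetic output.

/y/ harmonizes with /o/ ([+back]) → [u]
/i/ harmonizes with /o/ ([+back]) → [ɯ]
/i/ harmonizes with /o/ ([+back]) → [ɯ]

[ɣoranuwɯrɯ]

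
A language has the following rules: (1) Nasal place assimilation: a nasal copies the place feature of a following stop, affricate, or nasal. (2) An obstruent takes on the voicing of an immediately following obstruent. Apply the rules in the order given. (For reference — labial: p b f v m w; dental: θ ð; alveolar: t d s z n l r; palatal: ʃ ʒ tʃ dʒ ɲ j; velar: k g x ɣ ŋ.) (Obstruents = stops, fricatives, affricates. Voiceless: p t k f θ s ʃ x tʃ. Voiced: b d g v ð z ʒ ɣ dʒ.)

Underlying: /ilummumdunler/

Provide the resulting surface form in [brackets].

Rule 1: /m/ before /d/ (alveolar) → [n]
After rule 1: ilummundunler
Rule 2: no segment meets the rule's conditions; no change.

[ilummundunler]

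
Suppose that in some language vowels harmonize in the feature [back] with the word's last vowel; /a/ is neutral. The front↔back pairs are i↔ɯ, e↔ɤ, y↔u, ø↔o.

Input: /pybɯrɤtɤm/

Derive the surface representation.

/y/ harmonizes with /ɤ/ ([+back]) → [u]

[pubɯrɤtɤm]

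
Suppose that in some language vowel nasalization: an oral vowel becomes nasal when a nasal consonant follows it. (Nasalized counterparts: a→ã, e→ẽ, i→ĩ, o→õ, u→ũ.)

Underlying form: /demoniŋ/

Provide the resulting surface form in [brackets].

[dẽmõnĩŋ]

/e/ before nasal /m/ → [ẽ]
/o/ before nasal /n/ → [õ]
/i/ before nasal /ŋ/ → [ĩ]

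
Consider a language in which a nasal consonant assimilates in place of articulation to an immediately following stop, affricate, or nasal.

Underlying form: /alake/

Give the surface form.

[alake]

no segment meets the rule's conditions; no change.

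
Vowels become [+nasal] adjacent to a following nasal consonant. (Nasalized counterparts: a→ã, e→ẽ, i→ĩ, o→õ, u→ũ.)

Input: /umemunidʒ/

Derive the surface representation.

[ũmẽmũnidʒ]

/u/ before nasal /m/ → [ũ]
/e/ before nasal /m/ → [ẽ]
/u/ before nasal /n/ → [ũ]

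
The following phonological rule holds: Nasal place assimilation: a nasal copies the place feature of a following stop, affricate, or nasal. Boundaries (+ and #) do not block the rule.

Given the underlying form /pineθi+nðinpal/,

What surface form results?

/n/ before /p/ (labial) → [m]

[pineθi+nðimpal]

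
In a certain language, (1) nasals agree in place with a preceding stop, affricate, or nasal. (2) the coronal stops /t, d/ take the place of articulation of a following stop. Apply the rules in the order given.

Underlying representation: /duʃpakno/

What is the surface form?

Rule 1: /n/ after /k/ (velar) → [ŋ]
After rule 1: duʃpakŋo
Rule 2: no segment meets the rule's conditions; no change.

[duʃpakŋo]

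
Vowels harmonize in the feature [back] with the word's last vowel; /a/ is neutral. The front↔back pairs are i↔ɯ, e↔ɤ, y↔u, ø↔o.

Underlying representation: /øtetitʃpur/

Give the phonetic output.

/ø/ harmonizes with /u/ ([+back]) → [o]
/e/ harmonizes with /u/ ([+back]) → [ɤ]
/i/ harmonizes with /u/ ([+back]) → [ɯ]

[otɤtɯtʃpur]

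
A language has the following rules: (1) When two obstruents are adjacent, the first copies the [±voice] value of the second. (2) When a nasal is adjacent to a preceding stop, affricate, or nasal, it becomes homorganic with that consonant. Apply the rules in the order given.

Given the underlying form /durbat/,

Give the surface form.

[durbat]

Rule 1: no segment meets the rule's conditions; no change.
After rule 1: durbat
Rule 2: no segment meets the rule's conditions; no change.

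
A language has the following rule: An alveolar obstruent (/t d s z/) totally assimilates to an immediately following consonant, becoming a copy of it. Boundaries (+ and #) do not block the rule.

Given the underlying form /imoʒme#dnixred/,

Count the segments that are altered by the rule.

1

/d/ before /n/ → [n] (total assimilation)
1 segment changes.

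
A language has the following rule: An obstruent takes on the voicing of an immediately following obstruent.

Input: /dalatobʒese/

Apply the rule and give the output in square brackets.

[dalatobʒese]

no segment meets the rule's conditions; no change.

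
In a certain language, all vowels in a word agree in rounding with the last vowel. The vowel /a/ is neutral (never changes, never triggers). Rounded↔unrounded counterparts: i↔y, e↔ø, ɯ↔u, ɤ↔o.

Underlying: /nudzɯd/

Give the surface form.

[nɯdzɯd]

/u/ harmonizes with /ɯ/ ([-round]) → [ɯ]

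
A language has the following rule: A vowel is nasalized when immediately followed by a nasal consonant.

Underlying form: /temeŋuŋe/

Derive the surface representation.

/e/ before nasal /m/ → [ẽ]
/e/ before nasal /ŋ/ → [ẽ]
/u/ before nasal /ŋ/ → [ũ]

[tẽmẽŋũŋe]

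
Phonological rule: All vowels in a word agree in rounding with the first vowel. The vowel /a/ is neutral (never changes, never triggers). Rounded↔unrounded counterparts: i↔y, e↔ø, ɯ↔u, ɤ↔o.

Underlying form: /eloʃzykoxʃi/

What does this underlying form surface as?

/o/ harmonizes with /e/ ([-round]) → [ɤ]
/y/ harmonizes with /e/ ([-round]) → [i]
/o/ harmonizes with /e/ ([-round]) → [ɤ]

[elɤʃzikɤxʃi]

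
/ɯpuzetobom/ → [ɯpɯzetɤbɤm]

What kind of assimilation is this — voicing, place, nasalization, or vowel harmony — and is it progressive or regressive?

/u/→[ɯ] /o/→[ɤ] /o/→[ɤ].
Vowels agree with the first vowel, so the harmony is progressive.

vowel harmony, progressive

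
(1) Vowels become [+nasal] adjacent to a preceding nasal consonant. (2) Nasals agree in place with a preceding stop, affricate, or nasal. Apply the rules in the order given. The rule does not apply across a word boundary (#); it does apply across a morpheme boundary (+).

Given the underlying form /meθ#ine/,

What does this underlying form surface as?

Rule 1: /e/ after nasal /m/ → [ẽ]
Rule 1: /e/ after nasal /n/ → [ẽ]
After rule 1: mẽθ#inẽ
Rule 2: no segment meets the rule's conditions; no change.

[mẽθ#inẽ]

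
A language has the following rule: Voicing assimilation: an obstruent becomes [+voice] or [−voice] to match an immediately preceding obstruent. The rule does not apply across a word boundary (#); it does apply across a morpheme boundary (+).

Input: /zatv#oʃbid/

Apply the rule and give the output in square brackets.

/v/ after /t/ (voiceless) → [f]
/b/ after /ʃ/ (voiceless) → [p]

[zatf#oʃpid]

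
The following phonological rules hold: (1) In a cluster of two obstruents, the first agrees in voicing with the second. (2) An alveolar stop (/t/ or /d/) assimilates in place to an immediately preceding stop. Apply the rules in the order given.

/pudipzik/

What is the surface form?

[pudibzik]

Rule 1: /p/ before /z/ (voiced) → [b]
After rule 1: pudibzik
Rule 2: no segment meets the rule's conditions; no change.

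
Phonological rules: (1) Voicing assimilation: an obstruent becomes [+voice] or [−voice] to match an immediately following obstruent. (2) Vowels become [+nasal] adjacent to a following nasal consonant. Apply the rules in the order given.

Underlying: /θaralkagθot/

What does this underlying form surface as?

[θaralkakθot]

Rule 1: /g/ before /θ/ (voiceless) → [k]
After rule 1: θaralkakθot
Rule 2: no segment meets the rule's conditions; no change.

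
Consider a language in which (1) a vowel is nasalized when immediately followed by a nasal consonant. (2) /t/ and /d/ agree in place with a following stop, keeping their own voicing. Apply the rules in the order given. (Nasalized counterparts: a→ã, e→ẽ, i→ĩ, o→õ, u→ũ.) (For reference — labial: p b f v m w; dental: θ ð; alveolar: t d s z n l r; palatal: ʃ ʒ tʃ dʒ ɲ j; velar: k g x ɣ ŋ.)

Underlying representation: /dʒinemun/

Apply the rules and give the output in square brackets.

Rule 1: /i/ before nasal /n/ → [ĩ]
Rule 1: /e/ before nasal /m/ → [ẽ]
Rule 1: /u/ before nasal /n/ → [ũ]
After rule 1: dʒĩnẽmũn
Rule 2: no segment meets the rule's conditions; no change.

[dʒĩnẽmũn]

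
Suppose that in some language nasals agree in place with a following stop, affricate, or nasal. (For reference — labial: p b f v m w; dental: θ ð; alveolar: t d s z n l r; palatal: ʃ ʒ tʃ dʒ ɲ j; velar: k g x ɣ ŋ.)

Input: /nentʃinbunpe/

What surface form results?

/n/ before /tʃ/ (palatal) → [ɲ]
/n/ before /b/ (labial) → [m]
/n/ before /p/ (labial) → [m]

[neɲtʃimbumpe]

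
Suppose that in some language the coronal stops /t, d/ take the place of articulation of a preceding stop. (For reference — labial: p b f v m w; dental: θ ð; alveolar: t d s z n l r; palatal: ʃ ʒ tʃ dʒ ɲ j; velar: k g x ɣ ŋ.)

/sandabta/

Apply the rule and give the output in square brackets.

[sandabpa]

/t/ after /b/ (labial) → [p]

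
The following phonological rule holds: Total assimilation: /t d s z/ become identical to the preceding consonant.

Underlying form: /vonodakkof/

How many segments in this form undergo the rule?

No segment meets the rule's conditions.

0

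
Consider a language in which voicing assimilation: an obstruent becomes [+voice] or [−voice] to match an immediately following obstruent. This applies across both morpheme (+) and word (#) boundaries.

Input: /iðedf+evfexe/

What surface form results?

[iðetf+effexe]

/d/ before /f/ (voiceless) → [t]
/v/ before /f/ (voiceless) → [f]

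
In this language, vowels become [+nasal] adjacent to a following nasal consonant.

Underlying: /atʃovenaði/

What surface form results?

/e/ before nasal /n/ → [ẽ]

[atʃovẽnaði]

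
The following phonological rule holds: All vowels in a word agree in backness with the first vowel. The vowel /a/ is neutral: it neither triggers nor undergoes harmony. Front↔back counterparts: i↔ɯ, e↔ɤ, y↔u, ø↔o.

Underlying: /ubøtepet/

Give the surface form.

[ubotɤpɤt]

/ø/ harmonizes with /u/ ([+back]) → [o]
/e/ harmonizes with /u/ ([+back]) → [ɤ]
/e/ harmonizes with /u/ ([+back]) → [ɤ]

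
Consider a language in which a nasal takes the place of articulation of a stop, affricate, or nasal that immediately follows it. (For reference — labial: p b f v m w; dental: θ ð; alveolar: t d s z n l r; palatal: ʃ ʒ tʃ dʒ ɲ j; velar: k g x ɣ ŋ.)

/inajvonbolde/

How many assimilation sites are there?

1

/n/ before /b/ (labial) → [m]
1 segment changes.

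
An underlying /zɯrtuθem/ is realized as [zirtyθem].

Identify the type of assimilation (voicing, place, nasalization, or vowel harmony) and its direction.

/ɯ/→[i] /u/→[y].
Vowels agree with the last vowel, so the harmony is regressive.

vowel harmony, regressive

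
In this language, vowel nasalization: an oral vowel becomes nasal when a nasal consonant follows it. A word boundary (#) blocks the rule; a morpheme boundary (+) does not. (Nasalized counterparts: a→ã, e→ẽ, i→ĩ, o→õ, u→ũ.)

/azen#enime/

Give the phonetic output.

/e/ before nasal /n/ → [ẽ]
/e/ before nasal /n/ → [ẽ]
/i/ before nasal /m/ → [ĩ]

[azẽn#ẽnĩme]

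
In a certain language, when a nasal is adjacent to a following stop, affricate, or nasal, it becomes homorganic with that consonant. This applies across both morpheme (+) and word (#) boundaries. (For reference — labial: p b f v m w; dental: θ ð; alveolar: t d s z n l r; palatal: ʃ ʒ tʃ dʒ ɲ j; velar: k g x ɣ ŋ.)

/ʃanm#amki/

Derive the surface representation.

[ʃamm#aŋki]

/n/ before /m/ (labial) → [m]
/m/ before /k/ (velar) → [ŋ]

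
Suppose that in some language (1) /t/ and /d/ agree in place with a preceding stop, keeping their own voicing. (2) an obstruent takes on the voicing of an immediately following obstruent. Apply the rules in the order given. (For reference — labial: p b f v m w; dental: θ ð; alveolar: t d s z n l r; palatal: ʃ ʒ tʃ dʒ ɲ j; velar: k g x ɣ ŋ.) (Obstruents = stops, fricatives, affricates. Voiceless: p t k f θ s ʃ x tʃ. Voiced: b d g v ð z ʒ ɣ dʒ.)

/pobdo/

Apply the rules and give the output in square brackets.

Rule 1: /d/ after /b/ (labial) → [b]
After rule 1: pobbo
Rule 2: no segment meets the rule's conditions; no change.

[pobbo]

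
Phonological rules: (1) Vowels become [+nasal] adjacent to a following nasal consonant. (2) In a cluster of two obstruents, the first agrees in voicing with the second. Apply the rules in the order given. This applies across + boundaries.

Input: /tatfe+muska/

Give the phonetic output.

Rule 1: /e/ before nasal /m/ → [ẽ]
After rule 1: tatfẽ+muska
Rule 2: no segment meets the rule's conditions; no change.

[tatfẽ+muska]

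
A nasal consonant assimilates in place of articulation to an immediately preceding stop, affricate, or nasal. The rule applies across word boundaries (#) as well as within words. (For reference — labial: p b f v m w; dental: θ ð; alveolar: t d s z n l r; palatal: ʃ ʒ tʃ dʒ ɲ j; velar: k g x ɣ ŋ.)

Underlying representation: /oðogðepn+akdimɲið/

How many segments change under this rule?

/n/ after /p/ (labial) → [m]
/ɲ/ after /m/ (labial) → [m]
2 segments change.

2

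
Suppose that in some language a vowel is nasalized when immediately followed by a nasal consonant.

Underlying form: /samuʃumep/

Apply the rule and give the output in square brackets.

/a/ before nasal /m/ → [ã]
/u/ before nasal /m/ → [ũ]

[sãmuʃũmep]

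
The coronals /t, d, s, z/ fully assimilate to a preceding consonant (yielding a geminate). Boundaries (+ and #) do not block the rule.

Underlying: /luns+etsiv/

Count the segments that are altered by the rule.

2

/s/ after /n/ → [n] (total assimilation)
/s/ after /t/ → [t] (total assimilation)
2 segments change.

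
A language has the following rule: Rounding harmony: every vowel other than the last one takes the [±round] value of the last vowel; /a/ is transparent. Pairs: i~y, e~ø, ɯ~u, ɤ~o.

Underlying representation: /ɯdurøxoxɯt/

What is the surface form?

[ɯdɯrexɤxɯt]

/u/ harmonizes with /ɯ/ ([-round]) → [ɯ]
/ø/ harmonizes with /ɯ/ ([-round]) → [e]
/o/ harmonizes with /ɯ/ ([-round]) → [ɤ]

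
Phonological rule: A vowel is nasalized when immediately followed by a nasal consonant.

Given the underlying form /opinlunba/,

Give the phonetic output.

[opĩnlũnba]

/i/ before nasal /n/ → [ĩ]
/u/ before nasal /n/ → [ũ]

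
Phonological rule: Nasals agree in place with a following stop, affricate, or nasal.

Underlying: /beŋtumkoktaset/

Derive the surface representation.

/ŋ/ before /t/ (alveolar) → [n]
/m/ before /k/ (velar) → [ŋ]

[bentuŋkoktaset]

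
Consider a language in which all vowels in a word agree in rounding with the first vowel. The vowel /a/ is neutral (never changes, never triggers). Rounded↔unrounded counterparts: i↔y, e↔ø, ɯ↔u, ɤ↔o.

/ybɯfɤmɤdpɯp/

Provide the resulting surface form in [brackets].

/ɯ/ harmonizes with /y/ ([+round]) → [u]
/ɤ/ harmonizes with /y/ ([+round]) → [o]
/ɤ/ harmonizes with /y/ ([+round]) → [o]
/ɯ/ harmonizes with /y/ ([+round]) → [u]

[ybufomodpup]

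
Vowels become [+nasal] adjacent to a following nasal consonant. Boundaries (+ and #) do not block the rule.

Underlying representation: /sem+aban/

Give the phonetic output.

/e/ before nasal /m/ → [ẽ]
/a/ before nasal /n/ → [ã]

[sẽm+abãn]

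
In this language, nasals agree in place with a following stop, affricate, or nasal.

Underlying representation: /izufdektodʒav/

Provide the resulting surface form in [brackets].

[izufdektodʒav]

no segment meets the rule's conditions; no change.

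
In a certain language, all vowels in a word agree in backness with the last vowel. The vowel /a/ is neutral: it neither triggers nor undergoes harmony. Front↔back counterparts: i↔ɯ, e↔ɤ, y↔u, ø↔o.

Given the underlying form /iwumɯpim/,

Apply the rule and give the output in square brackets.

[iwymipim]

/u/ harmonizes with /i/ ([-back]) → [y]
/ɯ/ harmonizes with /i/ ([-back]) → [i]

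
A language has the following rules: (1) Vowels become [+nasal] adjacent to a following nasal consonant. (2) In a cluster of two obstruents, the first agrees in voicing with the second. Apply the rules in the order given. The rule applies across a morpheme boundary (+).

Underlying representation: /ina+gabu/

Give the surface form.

[ĩna+gabu]

Rule 1: /i/ before nasal /n/ → [ĩ]
After rule 1: ĩna+gabu
Rule 2: no segment meets the rule's conditions; no change.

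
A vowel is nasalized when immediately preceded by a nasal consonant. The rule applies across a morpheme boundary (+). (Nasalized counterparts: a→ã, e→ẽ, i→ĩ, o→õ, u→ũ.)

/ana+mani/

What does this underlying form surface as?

/a/ after nasal /n/ → [ã]
/a/ after nasal /m/ → [ã]
/i/ after nasal /n/ → [ĩ]

[anã+mãnĩ]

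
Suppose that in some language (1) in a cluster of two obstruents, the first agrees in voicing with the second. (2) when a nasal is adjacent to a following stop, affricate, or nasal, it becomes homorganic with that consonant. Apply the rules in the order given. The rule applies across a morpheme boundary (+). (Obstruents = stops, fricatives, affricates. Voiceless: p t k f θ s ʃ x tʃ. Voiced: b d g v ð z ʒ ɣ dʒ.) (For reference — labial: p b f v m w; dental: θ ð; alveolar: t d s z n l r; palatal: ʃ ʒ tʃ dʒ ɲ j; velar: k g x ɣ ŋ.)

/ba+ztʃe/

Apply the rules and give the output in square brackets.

Rule 1: /z/ before /tʃ/ (voiceless) → [s]
After rule 1: ba+stʃe
Rule 2: no segment meets the rule's conditions; no change.

[ba+stʃe]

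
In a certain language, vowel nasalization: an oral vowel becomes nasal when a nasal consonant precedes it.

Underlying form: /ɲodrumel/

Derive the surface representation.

[ɲõdrumẽl]

/o/ after nasal /ɲ/ → [õ]
/e/ after nasal /m/ → [ẽ]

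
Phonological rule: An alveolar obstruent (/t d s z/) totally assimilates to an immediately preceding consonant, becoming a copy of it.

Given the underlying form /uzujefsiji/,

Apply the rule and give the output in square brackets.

[uzujeffiji]

/s/ after /f/ → [f] (total assimilation)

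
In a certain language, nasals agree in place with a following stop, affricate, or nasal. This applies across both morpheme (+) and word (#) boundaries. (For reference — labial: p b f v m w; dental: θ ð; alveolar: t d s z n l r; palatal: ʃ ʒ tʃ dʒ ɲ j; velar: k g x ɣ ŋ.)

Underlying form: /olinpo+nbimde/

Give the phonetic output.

[olimpo+mbinde]

/n/ before /p/ (labial) → [m]
/n/ before /b/ (labial) → [m]
/m/ before /d/ (alveolar) → [n]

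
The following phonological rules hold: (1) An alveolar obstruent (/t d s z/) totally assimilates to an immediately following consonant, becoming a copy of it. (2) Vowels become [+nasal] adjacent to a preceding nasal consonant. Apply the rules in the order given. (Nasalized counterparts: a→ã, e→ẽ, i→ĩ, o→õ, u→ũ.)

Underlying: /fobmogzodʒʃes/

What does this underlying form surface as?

[fobmõgzodʒʃes]

Rule 1: no segment meets the rule's conditions; no change.
After rule 1: fobmogzodʒʃes
Rule 2: /o/ after nasal /m/ → [õ]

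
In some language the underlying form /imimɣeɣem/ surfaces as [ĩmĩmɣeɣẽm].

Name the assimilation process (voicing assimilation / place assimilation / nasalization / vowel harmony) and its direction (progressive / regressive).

nasalization, regressive

/i/→[ĩ] /i/→[ĩ] /e/→[ẽ].
Each target copies a feature from the following segment, so the direction is regressive.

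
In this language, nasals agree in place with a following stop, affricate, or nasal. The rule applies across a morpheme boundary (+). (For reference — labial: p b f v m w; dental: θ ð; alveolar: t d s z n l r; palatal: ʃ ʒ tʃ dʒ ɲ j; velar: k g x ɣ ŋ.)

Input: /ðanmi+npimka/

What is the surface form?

/n/ before /m/ (labial) → [m]
/n/ before /p/ (labial) → [m]
/m/ before /k/ (velar) → [ŋ]

[ðammi+mpiŋka]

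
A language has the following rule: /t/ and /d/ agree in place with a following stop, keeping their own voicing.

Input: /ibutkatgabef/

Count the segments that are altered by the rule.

2

/t/ before /k/ (velar) → [k]
/t/ before /g/ (velar) → [k]
2 segments change.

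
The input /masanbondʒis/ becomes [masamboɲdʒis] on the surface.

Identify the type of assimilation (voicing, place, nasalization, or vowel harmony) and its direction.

/n/→[m] /n/→[ɲ].
Each target copies a feature from the following segment, so the direction is regressive.

place assimilation, regressive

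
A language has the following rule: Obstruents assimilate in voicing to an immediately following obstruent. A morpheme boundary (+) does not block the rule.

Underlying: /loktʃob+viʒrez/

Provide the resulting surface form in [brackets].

[loktʃob+viʒrez]

no segment meets the rule's conditions; no change.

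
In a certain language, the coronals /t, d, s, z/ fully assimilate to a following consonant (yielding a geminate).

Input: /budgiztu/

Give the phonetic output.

[buggittu]

/d/ before /g/ → [g] (total assimilation)
/z/ before /t/ → [t] (total assimilation)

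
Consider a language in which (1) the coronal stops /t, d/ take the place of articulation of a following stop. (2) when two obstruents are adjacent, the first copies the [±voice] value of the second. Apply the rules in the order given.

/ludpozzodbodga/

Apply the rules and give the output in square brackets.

Rule 1: /d/ before /p/ (labial) → [b]
Rule 1: /d/ before /b/ (labial) → [b]
Rule 1: /d/ before /g/ (velar) → [g]
After rule 1: lubpozzobbogga
Rule 2: /b/ before /p/ (voiceless) → [p]

[luppozzobbogga]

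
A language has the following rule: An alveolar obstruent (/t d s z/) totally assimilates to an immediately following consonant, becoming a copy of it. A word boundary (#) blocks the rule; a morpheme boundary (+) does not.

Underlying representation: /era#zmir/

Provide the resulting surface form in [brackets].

[era#mmir]

/z/ before /m/ → [m] (total assimilation)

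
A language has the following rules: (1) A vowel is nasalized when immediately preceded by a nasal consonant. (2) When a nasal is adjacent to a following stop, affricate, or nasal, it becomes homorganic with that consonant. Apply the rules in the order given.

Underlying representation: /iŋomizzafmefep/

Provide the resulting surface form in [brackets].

[iŋõmĩzzafmẽfep]

Rule 1: /o/ after nasal /ŋ/ → [õ]
Rule 1: /i/ after nasal /m/ → [ĩ]
Rule 1: /e/ after nasal /m/ → [ẽ]
After rule 1: iŋõmĩzzafmẽfep
Rule 2: no segment meets the rule's conditions; no change.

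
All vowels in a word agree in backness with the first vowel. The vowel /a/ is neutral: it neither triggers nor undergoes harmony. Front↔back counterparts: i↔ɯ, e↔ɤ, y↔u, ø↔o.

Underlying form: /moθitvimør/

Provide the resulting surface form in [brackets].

/i/ harmonizes with /o/ ([+back]) → [ɯ]
/i/ harmonizes with /o/ ([+back]) → [ɯ]
/ø/ harmonizes with /o/ ([+back]) → [o]

[moθɯtvɯmor]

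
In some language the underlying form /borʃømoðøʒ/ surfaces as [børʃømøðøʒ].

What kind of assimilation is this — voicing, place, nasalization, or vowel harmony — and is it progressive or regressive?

/o/→[ø] /o/→[ø].
Vowels agree with the last vowel, so the harmony is regressive.

vowel harmony, regressive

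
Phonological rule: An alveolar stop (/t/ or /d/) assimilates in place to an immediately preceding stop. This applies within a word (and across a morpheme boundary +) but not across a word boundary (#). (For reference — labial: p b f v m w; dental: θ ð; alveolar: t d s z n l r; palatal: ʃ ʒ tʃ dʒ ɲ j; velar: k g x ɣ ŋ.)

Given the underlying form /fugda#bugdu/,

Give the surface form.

/d/ after /g/ (velar) → [g]
/d/ after /g/ (velar) → [g]

[fugga#buggu]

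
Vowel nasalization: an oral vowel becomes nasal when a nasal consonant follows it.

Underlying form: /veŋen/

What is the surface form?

/e/ before nasal /ŋ/ → [ẽ]
/e/ before nasal /n/ → [ẽ]

[vẽŋẽn]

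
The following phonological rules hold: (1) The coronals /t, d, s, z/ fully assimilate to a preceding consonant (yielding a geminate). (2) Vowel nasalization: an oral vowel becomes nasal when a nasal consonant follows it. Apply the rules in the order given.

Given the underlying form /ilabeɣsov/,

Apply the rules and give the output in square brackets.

[ilabeɣɣov]

Rule 1: /s/ after /ɣ/ → [ɣ] (total assimilation)
After rule 1: ilabeɣɣov
Rule 2: no segment meets the rule's conditions; no change.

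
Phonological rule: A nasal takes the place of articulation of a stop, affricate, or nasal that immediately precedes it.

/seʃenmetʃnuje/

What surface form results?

/m/ after /n/ (alveolar) → [n]
/n/ after /tʃ/ (palatal) → [ɲ]

[seʃennetʃɲuje]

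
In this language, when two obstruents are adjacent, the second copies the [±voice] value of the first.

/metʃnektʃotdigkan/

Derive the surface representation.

[metʃnektʃottiggan]

/d/ after /t/ (voiceless) → [t]
/k/ after /g/ (voiced) → [g]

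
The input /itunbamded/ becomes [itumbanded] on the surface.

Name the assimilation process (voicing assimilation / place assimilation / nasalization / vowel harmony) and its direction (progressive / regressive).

/n/→[m] /m/→[n].
Each target copies a feature from the following segment, so the direction is regressive.

place assimilation, regressive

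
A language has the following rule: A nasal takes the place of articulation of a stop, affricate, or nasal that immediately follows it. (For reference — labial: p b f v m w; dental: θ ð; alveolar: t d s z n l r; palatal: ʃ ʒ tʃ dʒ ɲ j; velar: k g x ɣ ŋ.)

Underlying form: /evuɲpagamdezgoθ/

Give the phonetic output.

/ɲ/ before /p/ (labial) → [m]
/m/ before /d/ (alveolar) → [n]

[evumpagandezgoθ]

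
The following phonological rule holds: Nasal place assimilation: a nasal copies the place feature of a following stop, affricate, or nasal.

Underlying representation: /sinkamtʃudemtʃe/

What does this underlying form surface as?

[siŋkaɲtʃudeɲtʃe]

/n/ before /k/ (velar) → [ŋ]
/m/ before /tʃ/ (palatal) → [ɲ]
/m/ before /tʃ/ (palatal) → [ɲ]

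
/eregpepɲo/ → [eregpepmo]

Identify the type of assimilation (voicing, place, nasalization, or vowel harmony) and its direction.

/ɲ/→[m].
Each target copies a feature from the preceding segment, so the direction is progressive.

place assimilation, progressive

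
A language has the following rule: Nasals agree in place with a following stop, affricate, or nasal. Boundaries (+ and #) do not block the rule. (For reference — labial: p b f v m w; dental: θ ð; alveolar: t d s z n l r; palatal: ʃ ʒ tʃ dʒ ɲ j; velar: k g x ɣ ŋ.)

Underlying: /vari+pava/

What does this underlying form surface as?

[vari+pava]

no segment meets the rule's conditions; no change.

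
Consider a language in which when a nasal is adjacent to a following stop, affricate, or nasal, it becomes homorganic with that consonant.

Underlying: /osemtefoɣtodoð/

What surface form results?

[osentefoɣtodoð]

/m/ before /t/ (alveolar) → [n]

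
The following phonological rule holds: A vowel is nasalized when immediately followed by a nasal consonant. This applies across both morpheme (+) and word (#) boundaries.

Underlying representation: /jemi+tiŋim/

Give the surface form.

/e/ before nasal /m/ → [ẽ]
/i/ before nasal /ŋ/ → [ĩ]
/i/ before nasal /m/ → [ĩ]

[jẽmi+tĩŋĩm]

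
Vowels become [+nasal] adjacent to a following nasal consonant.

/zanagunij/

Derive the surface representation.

/a/ before nasal /n/ → [ã]
/u/ before nasal /n/ → [ũ]

[zãnagũnij]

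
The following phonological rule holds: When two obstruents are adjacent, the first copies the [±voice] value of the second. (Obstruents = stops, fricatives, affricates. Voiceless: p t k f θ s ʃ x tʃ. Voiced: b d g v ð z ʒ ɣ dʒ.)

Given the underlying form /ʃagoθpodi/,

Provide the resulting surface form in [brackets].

no segment meets the rule's conditions; no change.

[ʃagoθpodi]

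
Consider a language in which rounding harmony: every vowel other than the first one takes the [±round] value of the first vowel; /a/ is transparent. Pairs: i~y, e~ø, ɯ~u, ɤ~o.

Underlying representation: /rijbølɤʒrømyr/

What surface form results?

[rijbelɤʒremir]

/ø/ harmonizes with /i/ ([-round]) → [e]
/ø/ harmonizes with /i/ ([-round]) → [e]
/y/ harmonizes with /i/ ([-round]) → [i]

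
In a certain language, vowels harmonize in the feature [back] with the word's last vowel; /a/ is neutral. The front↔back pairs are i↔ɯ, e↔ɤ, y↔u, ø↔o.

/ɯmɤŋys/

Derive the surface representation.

[imeŋys]

/ɯ/ harmonizes with /y/ ([-back]) → [i]
/ɤ/ harmonizes with /y/ ([-back]) → [e]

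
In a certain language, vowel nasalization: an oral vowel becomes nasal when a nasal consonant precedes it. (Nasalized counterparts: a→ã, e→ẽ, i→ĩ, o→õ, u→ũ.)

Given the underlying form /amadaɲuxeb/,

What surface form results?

[amãdaɲũxeb]

/a/ after nasal /m/ → [ã]
/u/ after nasal /ɲ/ → [ũ]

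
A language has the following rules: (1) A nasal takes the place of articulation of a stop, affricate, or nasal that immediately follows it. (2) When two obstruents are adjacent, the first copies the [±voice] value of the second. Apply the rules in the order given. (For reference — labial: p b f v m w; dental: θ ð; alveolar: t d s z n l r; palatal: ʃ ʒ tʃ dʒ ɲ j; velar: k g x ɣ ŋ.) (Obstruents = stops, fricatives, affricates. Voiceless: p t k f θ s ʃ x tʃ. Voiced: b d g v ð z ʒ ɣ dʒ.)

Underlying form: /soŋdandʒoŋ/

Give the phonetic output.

[sondaɲdʒoŋ]

Rule 1: /ŋ/ before /d/ (alveolar) → [n]
Rule 1: /n/ before /dʒ/ (palatal) → [ɲ]
After rule 1: sondaɲdʒoŋ
Rule 2: no segment meets the rule's conditions; no change.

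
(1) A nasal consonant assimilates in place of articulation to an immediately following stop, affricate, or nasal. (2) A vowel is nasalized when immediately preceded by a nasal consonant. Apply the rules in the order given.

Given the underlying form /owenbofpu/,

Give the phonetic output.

Rule 1: /n/ before /b/ (labial) → [m]
After rule 1: owembofpu
Rule 2: no segment meets the rule's conditions; no change.

[owembofpu]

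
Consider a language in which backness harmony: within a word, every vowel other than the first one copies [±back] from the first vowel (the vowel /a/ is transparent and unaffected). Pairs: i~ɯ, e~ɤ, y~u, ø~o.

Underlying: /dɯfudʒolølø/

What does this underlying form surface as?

[dɯfudʒololo]

/ø/ harmonizes with /ɯ/ ([+back]) → [o]
/ø/ harmonizes with /ɯ/ ([+back]) → [o]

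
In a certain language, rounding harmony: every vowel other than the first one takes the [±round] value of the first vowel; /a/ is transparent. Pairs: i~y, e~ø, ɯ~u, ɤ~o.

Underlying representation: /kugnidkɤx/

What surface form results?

/i/ harmonizes with /u/ ([+round]) → [y]
/ɤ/ harmonizes with /u/ ([+round]) → [o]

[kugnydkox]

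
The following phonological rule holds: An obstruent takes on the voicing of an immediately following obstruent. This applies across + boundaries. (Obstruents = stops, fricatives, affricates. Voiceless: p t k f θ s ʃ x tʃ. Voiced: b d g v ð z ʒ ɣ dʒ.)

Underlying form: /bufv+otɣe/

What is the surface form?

[buvv+odɣe]

/f/ before /v/ (voiced) → [v]
/t/ before /ɣ/ (voiced) → [d]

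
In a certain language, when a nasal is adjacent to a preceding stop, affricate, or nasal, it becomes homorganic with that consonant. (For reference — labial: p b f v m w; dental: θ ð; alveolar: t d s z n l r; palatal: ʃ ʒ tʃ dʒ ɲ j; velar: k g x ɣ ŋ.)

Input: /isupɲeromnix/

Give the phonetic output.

/ɲ/ after /p/ (labial) → [m]
/n/ after /m/ (labial) → [m]

[isupmerommix]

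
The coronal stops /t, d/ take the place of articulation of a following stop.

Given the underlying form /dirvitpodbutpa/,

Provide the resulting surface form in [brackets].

/t/ before /p/ (labial) → [p]
/d/ before /b/ (labial) → [b]
/t/ before /p/ (labial) → [p]

[dirvippobbuppa]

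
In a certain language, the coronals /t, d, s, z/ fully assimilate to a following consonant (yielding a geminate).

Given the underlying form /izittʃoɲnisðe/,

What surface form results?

[izitʃtʃoɲniððe]

/t/ before /tʃ/ → [tʃ] (total assimilation)
/s/ before /ð/ → [ð] (total assimilation)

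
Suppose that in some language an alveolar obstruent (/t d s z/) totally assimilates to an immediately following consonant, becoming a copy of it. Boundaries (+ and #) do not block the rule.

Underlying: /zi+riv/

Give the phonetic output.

no segment meets the rule's conditions; no change.

[zi+riv]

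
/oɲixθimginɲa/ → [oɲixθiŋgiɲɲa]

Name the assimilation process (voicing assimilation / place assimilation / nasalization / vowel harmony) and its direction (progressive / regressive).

place assimilation, regressive

/m/→[ŋ] /n/→[ɲ].
Each target copies a feature from the following segment, so the direction is regressive.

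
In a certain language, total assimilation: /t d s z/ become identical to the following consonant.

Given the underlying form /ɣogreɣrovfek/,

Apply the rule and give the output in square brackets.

no segment meets the rule's conditions; no change.

[ɣogreɣrovfek]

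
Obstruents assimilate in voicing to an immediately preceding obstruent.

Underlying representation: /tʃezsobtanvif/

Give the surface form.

/s/ after /z/ (voiced) → [z]
/t/ after /b/ (voiced) → [d]

[tʃezzobdanvif]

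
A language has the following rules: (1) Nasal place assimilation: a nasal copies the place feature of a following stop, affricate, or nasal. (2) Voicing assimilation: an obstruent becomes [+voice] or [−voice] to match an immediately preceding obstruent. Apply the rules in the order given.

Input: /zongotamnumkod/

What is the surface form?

[zoŋgotannuŋkod]

Rule 1: /n/ before /g/ (velar) → [ŋ]
Rule 1: /m/ before /n/ (alveolar) → [n]
Rule 1: /m/ before /k/ (velar) → [ŋ]
After rule 1: zoŋgotannuŋkod
Rule 2: no segment meets the rule's conditions; no change.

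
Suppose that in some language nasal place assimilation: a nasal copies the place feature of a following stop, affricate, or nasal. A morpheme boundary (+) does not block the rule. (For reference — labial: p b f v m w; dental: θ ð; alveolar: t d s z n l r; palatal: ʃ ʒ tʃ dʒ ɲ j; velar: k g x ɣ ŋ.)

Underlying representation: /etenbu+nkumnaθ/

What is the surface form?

/n/ before /b/ (labial) → [m]
/n/ before /k/ (velar) → [ŋ]
/m/ before /n/ (alveolar) → [n]

[etembu+ŋkunnaθ]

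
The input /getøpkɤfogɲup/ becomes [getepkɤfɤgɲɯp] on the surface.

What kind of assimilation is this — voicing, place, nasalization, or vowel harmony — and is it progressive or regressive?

/ø/→[e] /o/→[ɤ] /u/→[ɯ].
Vowels agree with the first vowel, so the harmony is progressive.

vowel harmony, progressive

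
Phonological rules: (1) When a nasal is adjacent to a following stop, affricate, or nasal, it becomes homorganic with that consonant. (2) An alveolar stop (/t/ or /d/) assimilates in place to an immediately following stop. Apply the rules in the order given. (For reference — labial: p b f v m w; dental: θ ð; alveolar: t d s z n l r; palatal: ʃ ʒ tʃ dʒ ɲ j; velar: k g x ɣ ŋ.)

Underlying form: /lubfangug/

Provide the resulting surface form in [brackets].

[lubfaŋgug]

Rule 1: /n/ before /g/ (velar) → [ŋ]
After rule 1: lubfaŋgug
Rule 2: no segment meets the rule's conditions; no change.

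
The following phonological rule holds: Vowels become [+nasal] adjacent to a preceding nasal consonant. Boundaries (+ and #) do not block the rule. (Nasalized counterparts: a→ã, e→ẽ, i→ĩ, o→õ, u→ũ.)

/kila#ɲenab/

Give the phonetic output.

/e/ after nasal /ɲ/ → [ẽ]
/a/ after nasal /n/ → [ã]

[kila#ɲẽnãb]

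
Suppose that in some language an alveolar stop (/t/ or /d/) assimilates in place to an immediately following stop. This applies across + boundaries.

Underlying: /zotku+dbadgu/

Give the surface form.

/t/ before /k/ (velar) → [k]
/d/ before /b/ (labial) → [b]
/d/ before /g/ (velar) → [g]

[zokku+bbaggu]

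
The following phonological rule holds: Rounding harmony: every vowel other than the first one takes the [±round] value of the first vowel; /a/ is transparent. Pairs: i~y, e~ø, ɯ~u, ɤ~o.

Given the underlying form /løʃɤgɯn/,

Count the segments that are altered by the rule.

/ɤ/ harmonizes with /ø/ ([+round]) → [o]
/ɯ/ harmonizes with /ø/ ([+round]) → [u]
2 segments change.

2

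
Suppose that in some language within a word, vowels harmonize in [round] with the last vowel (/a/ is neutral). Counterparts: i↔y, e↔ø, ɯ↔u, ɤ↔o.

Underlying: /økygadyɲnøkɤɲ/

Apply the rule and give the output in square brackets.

/ø/ harmonizes with /ɤ/ ([-round]) → [e]
/y/ harmonizes with /ɤ/ ([-round]) → [i]
/y/ harmonizes with /ɤ/ ([-round]) → [i]
/ø/ harmonizes with /ɤ/ ([-round]) → [e]

[ekigadiɲnekɤɲ]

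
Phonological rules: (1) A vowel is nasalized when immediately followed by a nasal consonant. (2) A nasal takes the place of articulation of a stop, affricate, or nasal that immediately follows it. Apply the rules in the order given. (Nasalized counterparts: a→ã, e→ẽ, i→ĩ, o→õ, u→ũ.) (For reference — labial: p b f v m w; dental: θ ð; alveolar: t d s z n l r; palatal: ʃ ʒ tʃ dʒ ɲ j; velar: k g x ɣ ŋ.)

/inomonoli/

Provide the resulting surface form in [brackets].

[ĩnõmõnoli]

Rule 1: /i/ before nasal /n/ → [ĩ]
Rule 1: /o/ before nasal /m/ → [õ]
Rule 1: /o/ before nasal /n/ → [õ]
After rule 1: ĩnõmõnoli
Rule 2: no segment meets the rule's conditions; no change.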